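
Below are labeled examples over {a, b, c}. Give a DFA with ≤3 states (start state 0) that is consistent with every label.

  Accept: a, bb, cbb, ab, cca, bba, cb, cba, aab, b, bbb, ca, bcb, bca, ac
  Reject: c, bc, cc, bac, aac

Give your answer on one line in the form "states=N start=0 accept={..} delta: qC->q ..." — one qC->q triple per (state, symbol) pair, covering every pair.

Fold the examples into a partial DFA from state 0: repeatedly fix the first undefined (state, symbol) met by the shortest-then-alphabetical prefix, trying targets in increasing order and rejecting any under which an Accept and a Reject string meet in one state with the same remainder; add a state when all current targets are rejected. Accepting states are where Accept strings end.
a: 0a undefined. 0a->0: no, ac/c meet in 0 with "c" left. Open state 1: 0a->1.
b: 0b undefined. 0b->0: no, ac/bac meet in 1 with "c" left. 0b->1: no, ac/bc meet in 1 with "c" left. Open state 2: 0b->2.
c: 0c undefined. 0c->0: ok.
aa: 1a undefined. 1a->0: ok.
ab: 1b undefined. 1b->0: no, ab/c meet in 0. 1b->1: ok.
ac: 1c undefined. 1c->0: no, ac/c meet in 0. 1c->1: ok.
ba: 2a undefined. 2a->0: no, cba/c meet in 0. 2a->1: no, a/bac meet in 1. 2a->2: ok.
bb: 2b undefined. 2b->0: no, bb/c meet in 0. 2b->1: no, bba/c meet in 0. 2b->2: ok.
bc: 2c undefined. 2c->0: ok.
All examples now run through 3 states with every (state, symbol) defined. Accept strings end in {1,2}, Reject strings end in {0}; accept={1,2}.

states=3 start=0 accept={1,2} delta: 0a->1 0b->2 0c->0 1a->0 1b->1 1c->1 2a->2 2b->2 2c->0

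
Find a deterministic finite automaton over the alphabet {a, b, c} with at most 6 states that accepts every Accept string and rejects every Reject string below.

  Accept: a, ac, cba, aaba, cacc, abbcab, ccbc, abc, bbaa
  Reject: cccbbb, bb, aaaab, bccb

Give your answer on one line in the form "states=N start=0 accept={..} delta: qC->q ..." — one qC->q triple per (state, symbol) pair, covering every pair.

Grow the machine one transition at a time. Run the examples from 0; the earliest place one falls off (shortest prefix, ties alphabetical) gets sent to the lowest-numbered state that keeps every Accept/Reject pair distinguishable — a pair clashes when both reach the same state with identical unread suffix — and to a fresh state only if none does.
a: 0a undefined. 0a->0: ok.
b: 0b undefined. 0b->0: no, a/bb meet in 0. Open state 1: 0b->1.
c: 0c undefined. 0c->0: ok.
bb: 1b undefined. 1b->0: no, a/bb meet in 0. 1b->1: ok.
bc: 1c undefined. 1c->0: no, abbcab/cccbbb meet in 1. 1c->1: no, ccbc/cccbbb meet in 1. Open state 2: 1c->2.
bba: 1a undefined. 1a->0: ok.
bcc: 2c undefined. 2c->0: ok.
abbca: 2a undefined. 2a->0: no, abbcab/cccbbb meet in 1. 2a->1: no, abbcab/cccbbb meet in 1. 2a->2: ok.
abbcab: 2b undefined. 2b->0: ok.
All examples now run through 3 states with every (state, symbol) defined. Accept strings end in {0,2}, Reject strings end in {1}; accept={0,2}.

states=3 start=0 accept={0,2} delta: 0a->0 0b->1 0c->0 1a->0 1b->1 1c->2 2a->2 2b->0 2c->0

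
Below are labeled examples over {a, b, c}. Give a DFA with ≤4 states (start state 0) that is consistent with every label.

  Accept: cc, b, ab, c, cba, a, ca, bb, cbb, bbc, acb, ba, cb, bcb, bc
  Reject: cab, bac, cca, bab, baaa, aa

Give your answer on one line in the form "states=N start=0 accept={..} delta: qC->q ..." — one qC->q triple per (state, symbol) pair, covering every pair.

states=4 start=0 accept={1,2,3} delta: 0a->1 0b->2 0c->2 1a->0 1b->1 1c->0 2a->3 2b->2 2c->1 3a->1 3b->0 3c->0

Fold the examples into a partial DFA from state 0: repeatedly fix the first undefined (state, symbol) met by the shortest-then-alphabetical prefix, trying targets in increasing order and rejecting any under which an Accept and a Reject string meet in one state with the same remainder; add a state when all current targets are rejected. Accepting states are where Accept strings end.
a: 0a undefined. 0a->0: no, a/aa meet in 0. Open state 1: 0a->1.
b: 0b undefined. 0b->0: no, ab/bab meet in 1 with "b" left. 0b->1: no, ba/aa meet in 1 with "a" left. Open state 2: 0b->2.
c: 0c undefined. 0c->0: no, ab/cab meet in 1 with "b" left. 0c->1: no, ca/aa meet in 1 with "a" left. 0c->2: ok.
aa: 1a undefined. 1a->0: ok.
ab: 1b undefined. 1b->0: no, ab/aa meet in 0. 1b->1: ok.
ac: 1c undefined. 1c->0: ok.
ba: 2a undefined. 2a->0: no, b/cab meet in 2. 2a->1: no, ab/cab meet in 1. 2a->2: no, cc/bac meet in 2 with "c" left. Open state 3: 2a->3.
bb: 2b undefined. 2b->0: no, bb/aa meet in 0. 2b->1: no, cba/aa meet in 0. 2b->2: ok.
bc: 2c undefined. 2c->0: no, cc/aa meet in 0. 2c->1: ok.
baa: 3a undefined. 3a->0: no, cc/baaa meet in 1. 3a->1: ok.
bab: 3b undefined. 3b->0: ok.
bac: 3c undefined. 3c->0: ok.
All examples now run through 4 states with every (state, symbol) defined. Accept strings end in {1,2,3}, Reject strings end in {0}; accept={1,2,3}.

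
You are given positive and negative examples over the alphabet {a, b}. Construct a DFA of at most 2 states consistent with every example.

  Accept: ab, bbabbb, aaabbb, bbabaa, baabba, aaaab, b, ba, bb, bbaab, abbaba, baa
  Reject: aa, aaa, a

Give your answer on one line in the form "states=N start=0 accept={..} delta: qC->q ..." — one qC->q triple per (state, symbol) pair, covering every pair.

Fold the examples into a partial DFA from state 0: repeatedly fix the first undefined (state, symbol) met by the shortest-then-alphabetical prefix, trying targets in increasing order and rejecting any under which an Accept and a Reject string meet in one state with the same remainder; add a state when all current targets are rejected. Accepting states are where Accept strings end.
a: 0a undefined. 0a->0: ok.
b: 0b undefined. 0b->0: no, ab/aa meet in 0. Open state 1: 0b->1.
ba: 1a undefined. 1a->0: no, ba/aa meet in 0. 1a->1: ok.
bb: 1b undefined. 1b->0: no, bb/aa meet in 0. 1b->1: ok.
All examples now run through 2 states with every (state, symbol) defined. Accept strings end in {1}, Reject strings end in {0}; accept={1}.

states=2 start=0 accept={1} delta: 0a->0 0b->1 1a->1 1b->1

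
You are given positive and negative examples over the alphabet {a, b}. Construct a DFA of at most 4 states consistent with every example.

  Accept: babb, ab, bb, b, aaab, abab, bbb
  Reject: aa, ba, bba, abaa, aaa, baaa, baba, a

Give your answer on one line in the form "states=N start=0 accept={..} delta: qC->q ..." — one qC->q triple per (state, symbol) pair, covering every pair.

states=2 start=0 accept={1} delta: 0a->0 0b->1 1a->0 1b->1

Grow the machine one transition at a time. Run the examples from 0; the earliest place one falls off (shortest prefix, ties alphabetical) gets sent to the lowest-numbered state that keeps every Accept/Reject pair distinguishable — a pair clashes when both reach the same state with identical unread suffix — and to a fresh state only if none does.
a: 0a undefined. 0a->0: ok.
b: 0b undefined. 0b->0: no, babb/aa meet in 0. Open state 1: 0b->1.
ba: 1a undefined. 1a->0: ok.
bb: 1b undefined. 1b->0: no, babb/aa meet in 0. 1b->1: ok.
All examples now run through 2 states with every (state, symbol) defined. Accept strings end in {1}, Reject strings end in {0}; accept={1}.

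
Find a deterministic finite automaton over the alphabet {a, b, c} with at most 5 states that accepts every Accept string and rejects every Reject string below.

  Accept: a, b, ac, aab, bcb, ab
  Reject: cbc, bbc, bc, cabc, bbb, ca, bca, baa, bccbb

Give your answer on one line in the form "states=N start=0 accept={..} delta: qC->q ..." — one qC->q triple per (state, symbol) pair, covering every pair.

Grow the machine one transition at a time. Run the examples from 0; the earliest place one falls off (shortest prefix, ties alphabetical) gets sent to the lowest-numbered state that keeps every Accept/Reject pair distinguishable — a pair clashes when both reach the same state with identical unread suffix — and to a fresh state only if none does.
a: 0a undefined. 0a->0: ok.
b: 0b undefined. 0b->0: no, a/bbb meet in 0. Open state 1: 0b->1.
c: 0c undefined. 0c->0: no, a/ca meet in 0. 0c->1: ok.
ba: 1a undefined. 1a->0: no, a/ca meet in 0. 1a->1: no, b/ca meet in 1. Open state 2: 1a->2.
bb: 1b undefined. 1b->0: no, b/cbc meet in 1. 1b->1: no, b/bbb meet in 1. 1b->2: ok.
bc: 1c undefined. 1c->0: no, a/bc meet in 0. 1c->1: no, b/bc meet in 1. 1c->2: no, bcb/bbb meet in 2 with "b" left. Open state 3: 1c->3.
baa: 2a undefined. 2a->0: no, a/baa meet in 0. 2a->1: no, b/baa meet in 1. 2a->2: ok.
bbb: 2b undefined. 2b->0: no, a/bbb meet in 0. 2b->1: no, b/bbb meet in 1. 2b->2: ok.
bbc: 2c undefined. 2c->0: no, a/cbc meet in 0. 2c->1: no, b/cbc meet in 1. 2c->2: ok.
bca: 3a undefined. 3a->0: no, a/bca meet in 0. 3a->1: no, b/bca meet in 1. 3a->2: ok.
bcb: 3b undefined. 3b->0: ok.
bcc: 3c undefined. 3c->0: ok.
All examples now run through 4 states with every (state, symbol) defined. Accept strings end in {0,1}, Reject strings end in {2,3}; accept={0,1}.

states=4 start=0 accept={0,1} delta: 0a->0 0b->1 0c->1 1a->2 1b->2 1c->3 2a->2 2b->2 2c->2 3a->2 3b->0 3c->0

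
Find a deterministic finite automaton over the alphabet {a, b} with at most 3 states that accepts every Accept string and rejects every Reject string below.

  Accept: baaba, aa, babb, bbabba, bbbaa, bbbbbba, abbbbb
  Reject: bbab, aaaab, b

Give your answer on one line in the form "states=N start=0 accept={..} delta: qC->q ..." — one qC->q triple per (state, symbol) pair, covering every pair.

Grow the machine one transition at a time. Run the examples from 0; the earliest place one falls off (shortest prefix, ties alphabetical) gets sent to the lowest-numbered state that keeps every Accept/Reject pair distinguishable — a pair clashes when both reach the same state with identical unread suffix — and to a fresh state only if none does.
a: 0a undefined. 0a->0: ok.
b: 0b undefined. 0b->0: no, baaba/bbab meet in 0. Open state 1: 0b->1.
ba: 1a undefined. 1a->0: ok.
bb: 1b undefined. 1b->0: no, abbbbb/bbab meet in 1. 1b->1: no, babb/bbab meet in 1. Open state 2: 1b->2.
bba: 2a undefined. 2a->0: ok.
bbb: 2b undefined. 2b->0: ok.
All examples now run through 3 states with every (state, symbol) defined. Accept strings end in {0,2}, Reject strings end in {1}; accept={0,2}.

states=3 start=0 accept={0,2} delta: 0a->0 0b->1 1a->0 1b->2 2a->0 2b->0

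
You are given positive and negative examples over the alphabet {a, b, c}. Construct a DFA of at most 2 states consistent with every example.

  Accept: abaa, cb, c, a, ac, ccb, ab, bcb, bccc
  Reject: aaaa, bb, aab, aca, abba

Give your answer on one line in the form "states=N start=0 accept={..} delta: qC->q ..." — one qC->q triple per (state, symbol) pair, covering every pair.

Fold the examples into a partial DFA from state 0: repeatedly fix the first undefined (state, symbol) met by the shortest-then-alphabetical prefix, trying targets in increasing order and rejecting any under which an Accept and a Reject string meet in one state with the same remainder; add a state when all current targets are rejected. Accepting states are where Accept strings end.
a: 0a undefined. 0a->0: no, a/aaaa meet in 0. Open state 1: 0a->1.
b: 0b undefined. 0b->0: ok.
c: 0c undefined. 0c->0: no, cb/bb meet in 0. 0c->1: ok.
aa: 1a undefined. 1a->0: ok.
ab: 1b undefined. 1b->0: no, abaa/aaaa meet in 0. 1b->1: ok.
ac: 1c undefined. 1c->0: no, abaa/aca meet in 1. 1c->1: ok.
All examples now run through 2 states with every (state, symbol) defined. Accept strings end in {1}, Reject strings end in {0}; accept={1}.

states=2 start=0 accept={1} delta: 0a->1 0b->0 0c->1 1a->0 1b->1 1c->1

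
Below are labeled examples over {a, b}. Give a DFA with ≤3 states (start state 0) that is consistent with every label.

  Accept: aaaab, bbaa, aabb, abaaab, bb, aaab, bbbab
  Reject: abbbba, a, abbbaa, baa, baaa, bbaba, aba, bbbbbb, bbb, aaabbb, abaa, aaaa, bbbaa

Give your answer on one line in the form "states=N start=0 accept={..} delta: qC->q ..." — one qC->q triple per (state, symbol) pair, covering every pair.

states=3 start=0 accept={1,2} delta: 0a->0 0b->1 1a->0 1b->2 2a->2 2b->0

State merging on the prefix tree: take the shortest (then alphabetical) example prefix whose next move is undefined and point that move at state 0, else 1, else 2, ...; a target is out if some Accept/Reject pair would then sit in one state with the same input left (inseparable). If every existing state is out, open a new one.
a: 0a undefined. 0a->0: ok.
b: 0b undefined. 0b->0: no, aaaab/abbbba meet in 0. Open state 1: 0b->1.
ba: 1a undefined. 1a->0: ok.
bb: 1b undefined. 1b->0: no, aaaab/bbb meet in 1. 1b->1: no, aaaab/bbbbbb meet in 1. Open state 2: 1b->2.
bba: 2a undefined. 2a->0: no, bbaa/a meet in 0. 2a->1: no, aaaab/bbaba meet in 1. 2a->2: ok.
bbb: 2b undefined. 2b->0: ok.
All examples now run through 3 states with every (state, symbol) defined. Accept strings end in {1,2}, Reject strings end in {0}; accept={1,2}.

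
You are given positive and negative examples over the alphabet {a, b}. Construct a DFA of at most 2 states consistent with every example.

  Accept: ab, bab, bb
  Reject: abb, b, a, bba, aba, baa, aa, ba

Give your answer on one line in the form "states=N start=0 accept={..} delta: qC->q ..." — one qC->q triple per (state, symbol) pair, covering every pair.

states=2 start=0 accept={0} delta: 0a->1 0b->1 1a->1 1b->0

Fold the examples into a partial DFA from state 0: repeatedly fix the first undefined (state, symbol) met by the shortest-then-alphabetical prefix, trying targets in increasing order and rejecting any under which an Accept and a Reject string meet in one state with the same remainder; add a state when all current targets are rejected. Accepting states are where Accept strings end.
a: 0a undefined. 0a->0: no, ab/b meet in 0 with "b" left. Open state 1: 0a->1.
b: 0b undefined. 0b->0: no, bb/b meet in 0. 0b->1: ok.
aa: 1a undefined. 1a->0: no, bab/b meet in 1. 1a->1: ok.
ab: 1b undefined. 1b->0: ok.
All examples now run through 2 states with every (state, symbol) defined. Accept strings end in {0}, Reject strings end in {1}; accept={0}.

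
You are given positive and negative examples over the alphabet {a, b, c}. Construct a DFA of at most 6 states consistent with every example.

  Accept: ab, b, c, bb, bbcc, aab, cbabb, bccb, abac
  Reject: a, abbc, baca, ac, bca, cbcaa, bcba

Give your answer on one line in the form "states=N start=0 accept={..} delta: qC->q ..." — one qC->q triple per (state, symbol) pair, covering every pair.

states=3 start=0 accept={0,2} delta: 0a->1 0b->0 0c->0 1a->1 1b->2 1c->1 2a->0 2b->2 2c->1

Fold the examples into a partial DFA from state 0: repeatedly fix the first undefined (state, symbol) met by the shortest-then-alphabetical prefix, trying targets in increasing order and rejecting any under which an Accept and a Reject string meet in one state with the same remainder; add a state when all current targets are rejected. Accepting states are where Accept strings end.
a: 0a undefined. 0a->0: no, c/ac meet in 0 with "c" left. Open state 1: 0a->1.
b: 0b undefined. 0b->0: ok.
c: 0c undefined. 0c->0: ok.
aa: 1a undefined. 1a->0: no, b/cbcaa meet in 0. 1a->1: ok.
ab: 1b undefined. 1b->0: no, ab/abbc meet in 0. 1b->1: no, ab/a meet in 1. Open state 2: 1b->2.
ac: 1c undefined. 1c->0: no, b/ac meet in 0. 1c->1: ok.
aba: 2a undefined. 2a->0: ok.
abb: 2b undefined. 2b->0: no, b/abbc meet in 0. 2b->1: no, cbabb/a meet in 1. 2b->2: ok.
abbc: 2c undefined. 2c->0: no, b/abbc meet in 0. 2c->1: ok.
All examples now run through 3 states with every (state, symbol) defined. Accept strings end in {0,2}, Reject strings end in {1}; accept={0,2}.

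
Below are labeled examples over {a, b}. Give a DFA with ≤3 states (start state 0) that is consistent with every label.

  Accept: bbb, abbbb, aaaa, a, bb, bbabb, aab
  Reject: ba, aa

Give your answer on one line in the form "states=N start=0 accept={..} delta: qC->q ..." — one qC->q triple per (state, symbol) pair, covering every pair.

State merging on the prefix tree: take the shortest (then alphabetical) example prefix whose next move is undefined and point that move at state 0, else 1, else 2, ...; a target is out if some Accept/Reject pair would then sit in one state with the same input left (inseparable). If every existing state is out, open a new one.
a: 0a undefined. 0a->0: no, aaaa/aa meet in 0. Open state 1: 0a->1.
b: 0b undefined. 0b->0: no, a/ba meet in 1. 0b->1: ok.
aa: 1a undefined. 1a->0: no, aaaa/ba meet in 0. 1a->1: no, aaaa/ba meet in 1. Open state 2: 1a->2.
ab: 1b undefined. 1b->0: ok.
aaa: 2a undefined. 2a->0: ok.
aab: 2b undefined. 2b->0: ok.
All examples now run through 3 states with every (state, symbol) defined. Accept strings end in {0,1}, Reject strings end in {2}; accept={0,1}.

states=3 start=0 accept={0,1} delta: 0a->1 0b->1 1a->2 1b->0 2a->0 2b->0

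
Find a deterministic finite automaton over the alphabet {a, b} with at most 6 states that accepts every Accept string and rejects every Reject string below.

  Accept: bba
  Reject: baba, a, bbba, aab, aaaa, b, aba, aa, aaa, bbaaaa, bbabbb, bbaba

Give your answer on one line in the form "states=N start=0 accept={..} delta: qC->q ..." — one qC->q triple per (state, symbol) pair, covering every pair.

states=4 start=0 accept={3} delta: 0a->0 0b->1 1a->0 1b->2 2a->3 2b->0 3a->0 3b->0

Grow the machine one transition at a time. Run the examples from 0; the earliest place one falls off (shortest prefix, ties alphabetical) gets sent to the lowest-numbered state that keeps every Accept/Reject pair distinguishable — a pair clashes when both reach the same state with identical unread suffix — and to a fresh state only if none does.
a: 0a undefined. 0a->0: ok.
b: 0b undefined. 0b->0: no, bba/baba meet in 0. Open state 1: 0b->1.
ba: 1a undefined. 1a->0: ok.
bb: 1b undefined. 1b->0: no, bba/baba meet in 0. 1b->1: no, bba/baba meet in 0. Open state 2: 1b->2.
bba: 2a undefined. 2a->0: no, bba/baba meet in 0. 2a->1: no, bba/aab meet in 1. 2a->2: no, bba/bbaaaa meet in 2. Open state 3: 2a->3.
bbb: 2b undefined. 2b->0: ok.
bbaa: 3a undefined. 3a->0: ok.
bbab: 3b undefined. 3b->0: ok.
All examples now run through 4 states with every (state, symbol) defined. Accept strings end in {3}, Reject strings end in {0,1,2}; accept={3}.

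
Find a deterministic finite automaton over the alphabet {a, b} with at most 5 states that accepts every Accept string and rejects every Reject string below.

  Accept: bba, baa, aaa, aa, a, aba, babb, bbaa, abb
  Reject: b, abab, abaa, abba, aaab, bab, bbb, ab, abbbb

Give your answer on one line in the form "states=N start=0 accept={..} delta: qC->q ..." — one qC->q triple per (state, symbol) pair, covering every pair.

states=4 start=0 accept={1,3} delta: 0a->1 0b->0 1a->1 1b->2 2a->3 2b->3 3a->0 3b->0

Grow the machine one transition at a time. Run the examples from 0; the earliest place one falls off (shortest prefix, ties alphabetical) gets sent to the lowest-numbered state that keeps every Accept/Reject pair distinguishable — a pair clashes when both reach the same state with identical unread suffix — and to a fresh state only if none does.
a: 0a undefined. 0a->0: no, bba/abba meet in 0 with "bba" left. Open state 1: 0a->1.
b: 0b undefined. 0b->0: ok.
aa: 1a undefined. 1a->0: no, baa/b meet in 0. 1a->1: ok.
ab: 1b undefined. 1b->0: no, bba/abaa meet in 1. 1b->1: no, bba/abab meet in 1. Open state 2: 1b->2.
aba: 2a undefined. 2a->0: no, bba/abaa meet in 1. 2a->1: no, bba/abaa meet in 1. 2a->2: no, aba/abaa meet in 2. Open state 3: 2a->3.
abb: 2b undefined. 2b->0: no, bba/abba meet in 1. 2b->1: no, bba/abba meet in 1. 2b->2: no, aba/abba meet in 3. 2b->3: ok.
abaa: 3a undefined. 3a->0: ok.
abab: 3b undefined. 3b->0: ok.
All examples now run through 4 states with every (state, symbol) defined. Accept strings end in {1,3}, Reject strings end in {0,2}; accept={1,3}.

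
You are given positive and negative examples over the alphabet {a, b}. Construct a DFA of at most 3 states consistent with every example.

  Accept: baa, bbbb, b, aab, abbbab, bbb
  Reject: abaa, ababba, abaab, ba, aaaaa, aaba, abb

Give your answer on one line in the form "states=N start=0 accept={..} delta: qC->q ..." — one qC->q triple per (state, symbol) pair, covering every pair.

Fold the examples into a partial DFA from state 0: repeatedly fix the first undefined (state, symbol) met by the shortest-then-alphabetical prefix, trying targets in increasing order and rejecting any under which an Accept and a Reject string meet in one state with the same remainder; add a state when all current targets are rejected. Accepting states are where Accept strings end.
a: 0a undefined. 0a->0: no, baa/abaa meet in 0 with "baa" left. Open state 1: 0a->1.
b: 0b undefined. 0b->0: ok.
aa: 1a undefined. 1a->0: ok.
ab: 1b undefined. 1b->0: no, baa/abaa meet in 0. 1b->1: ok.
All examples now run through 2 states with every (state, symbol) defined. Accept strings end in {0}, Reject strings end in {1}; accept={0}.

states=2 start=0 accept={0} delta: 0a->1 0b->0 1a->0 1b->1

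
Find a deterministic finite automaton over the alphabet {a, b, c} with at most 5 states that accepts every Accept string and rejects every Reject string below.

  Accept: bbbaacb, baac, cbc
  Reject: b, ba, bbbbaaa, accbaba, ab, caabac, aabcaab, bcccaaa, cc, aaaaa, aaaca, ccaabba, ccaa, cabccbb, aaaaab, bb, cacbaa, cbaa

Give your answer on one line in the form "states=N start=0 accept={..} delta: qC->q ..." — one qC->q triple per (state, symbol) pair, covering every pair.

states=4 start=0 accept={1,3} delta: 0a->0 0b->0 0c->1 1a->2 1b->3 1c->0 2a->2 2b->2 2c->0 3a->0 3b->0 3c->1

State merging on the prefix tree: take the shortest (then alphabetical) example prefix whose next move is undefined and point that move at state 0, else 1, else 2, ...; a target is out if some Accept/Reject pair would then sit in one state with the same input left (inseparable). If every existing state is out, open a new one.
a: 0a undefined. 0a->0: ok.
b: 0b undefined. 0b->0: ok.
c: 0c undefined. 0c->0: no, bbbaacb/b meet in 0. Open state 1: 0c->1.
ca: 1a undefined. 1a->0: no, baac/caabac meet in 1. 1a->1: no, bbbaacb/aabcaab meet in 1 with "b" left. Open state 2: 1a->2.
cb: 1b undefined. 1b->0: no, bbbaacb/b meet in 0. 1b->1: no, cbc/cc meet in 1 with "c" left. 1b->2: no, bbbaacb/aaaca meet in 2. Open state 3: 1b->3.
cc: 1c undefined. 1c->0: ok.
caa: 2a undefined. 2a->0: no, baac/caabac meet in 1. 2a->1: no, bbbaacb/aabcaab meet in 3. 2a->2: ok.
cab: 2b undefined. 2b->0: no, baac/caabac meet in 1. 2b->1: no, baac/aabcaab meet in 1. 2b->2: ok.
cac: 2c undefined. 2c->0: ok.
cba: 3a undefined. 3a->0: ok.
cbc: 3c undefined. 3c->0: no, cbc/b meet in 0. 3c->1: ok.
cabccbb: 3b undefined. 3b->0: ok.
All examples now run through 4 states with every (state, symbol) defined. Accept strings end in {1,3}, Reject strings end in {0,2}; accept={1,3}.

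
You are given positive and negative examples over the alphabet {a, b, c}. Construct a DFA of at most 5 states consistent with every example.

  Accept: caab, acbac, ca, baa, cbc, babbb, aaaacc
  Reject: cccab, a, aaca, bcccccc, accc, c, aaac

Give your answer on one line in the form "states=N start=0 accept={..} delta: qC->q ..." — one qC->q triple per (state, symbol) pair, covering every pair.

State merging on the prefix tree: take the shortest (then alphabetical) example prefix whose next move is undefined and point that move at state 0, else 1, else 2, ...; a target is out if some Accept/Reject pair would then sit in one state with the same input left (inseparable). If every existing state is out, open a new one.
a: 0a undefined. 0a->0: no, ca/aaca meet in 0 with "ca" left. Open state 1: 0a->1.
b: 0b undefined. 0b->0: ok.
c: 0c undefined. 0c->0: no, ca/a meet in 1. 0c->1: ok.
aa: 1a undefined. 1a->0: no, ca/aaca meet in 0. 1a->1: no, ca/a meet in 1. Open state 2: 1a->2.
ac: 1c undefined. 1c->0: no, acbac/bcccccc meet in 0. 1c->1: ok.
cb: 1b undefined. 1b->0: no, acbac/a meet in 1. 1b->1: no, cbc/a meet in 1. 1b->2: no, acbac/aaac meet in 2 with "ac" left. Open state 3: 1b->3.
aaa: 2a undefined. 2a->0: no, aaaacc/a meet in 1. 2a->1: ok.
aac: 2c undefined. 2c->0: no, aaaacc/a meet in 1. 2c->1: no, ca/aaca meet in 2. 2c->2: ok.
cbc: 3c undefined. 3c->0: ok.
acba: 3a undefined. 3a->0: no, acbac/a meet in 1. 3a->1: no, acbac/a meet in 1. 3a->2: ok.
babb: 3b undefined. 3b->0: ok.
cccab: 2b undefined. 2b->0: no, cbc/cccab meet in 0. 2b->1: ok.
All examples now run through 4 states with every (state, symbol) defined. Accept strings end in {0,2,3}, Reject strings end in {1}; accept={0,2,3}.

states=4 start=0 accept={0,2,3} delta: 0a->1 0b->0 0c->1 1a->2 1b->3 1c->1 2a->1 2b->1 2c->2 3a->2 3b->0 3c->0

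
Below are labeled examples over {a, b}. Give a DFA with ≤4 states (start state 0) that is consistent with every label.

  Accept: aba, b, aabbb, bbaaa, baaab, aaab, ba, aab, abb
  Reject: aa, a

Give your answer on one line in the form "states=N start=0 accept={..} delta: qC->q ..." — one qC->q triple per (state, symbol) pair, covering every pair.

states=2 start=0 accept={1} delta: 0a->0 0b->1 1a->1 1b->1

Fold the examples into a partial DFA from state 0: repeatedly fix the first undefined (state, symbol) met by the shortest-then-alphabetical prefix, trying targets in increasing order and rejecting any under which an Accept and a Reject string meet in one state with the same remainder; add a state when all current targets are rejected. Accepting states are where Accept strings end.
a: 0a undefined. 0a->0: ok.
b: 0b undefined. 0b->0: no, aba/aa meet in 0. Open state 1: 0b->1.
ba: 1a undefined. 1a->0: no, aba/aa meet in 0. 1a->1: ok.
bb: 1b undefined. 1b->0: no, bbaaa/aa meet in 0. 1b->1: ok.
All examples now run through 2 states with every (state, symbol) defined. Accept strings end in {1}, Reject strings end in {0}; accept={1}.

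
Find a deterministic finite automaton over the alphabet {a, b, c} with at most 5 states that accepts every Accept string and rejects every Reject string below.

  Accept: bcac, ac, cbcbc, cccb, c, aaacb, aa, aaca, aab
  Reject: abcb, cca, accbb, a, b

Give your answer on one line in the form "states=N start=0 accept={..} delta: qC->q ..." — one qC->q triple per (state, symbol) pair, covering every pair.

states=5 start=0 accept={2,3} delta: 0a->1 0b->0 0c->2 1a->3 1b->0 1c->2 2a->0 2b->0 2c->3 3a->4 3b->2 3c->4 4a->2 4b->2 4c->3

State merging on the prefix tree: take the shortest (then alphabetical) example prefix whose next move is undefined and point that move at state 0, else 1, else 2, ...; a target is out if some Accept/Reject pair would then sit in one state with the same input left (inseparable). If every existing state is out, open a new one.
a: 0a undefined. 0a->0: no, aa/a meet in 0. Open state 1: 0a->1.
b: 0b undefined. 0b->0: ok.
c: 0c undefined. 0c->0: no, cbcbc/b meet in 0. 0c->1: no, c/a meet in 1. Open state 2: 0c->2.
aa: 1a undefined. 1a->0: no, aa/b meet in 0. 1a->1: no, aa/a meet in 1. 1a->2: no, aaca/cca meet in 2 with "ca" left. Open state 3: 1a->3.
ab: 1b undefined. 1b->0: ok.
ac: 1c undefined. 1c->0: no, ac/b meet in 0. 1c->1: no, ac/a meet in 1. 1c->2: ok.
cb: 2b undefined. 2b->0: ok.
cc: 2c undefined. 2c->0: no, cccb/abcb meet in 0. 2c->1: no, cccb/abcb meet in 0. 2c->2: no, cccb/abcb meet in 0. 2c->3: ok.
aaa: 3a undefined. 3a->0: no, aaacb/abcb meet in 0. 3a->1: no, aaacb/abcb meet in 0. 3a->2: no, ac/cca meet in 2. 3a->3: no, aa/cca meet in 3. Open state 4: 3a->4.
aab: 3b undefined. 3b->0: no, aab/abcb meet in 0. 3b->1: no, aab/a meet in 1. 3b->2: ok.
aac: 3c undefined. 3c->0: no, cccb/abcb meet in 0. 3c->1: no, cccb/abcb meet in 0. 3c->2: no, cccb/abcb meet in 0. 3c->3: no, aaca/cca meet in 4. 3c->4: ok.
bca: 2a undefined. 2a->0: ok.
aaac: 4c undefined. 4c->0: no, aaacb/abcb meet in 0. 4c->1: no, aaacb/abcb meet in 0. 4c->2: no, aaacb/abcb meet in 0. 4c->3: ok.
aaca: 4a undefined. 4a->0: no, aaca/abcb meet in 0. 4a->1: no, aaca/a meet in 1. 4a->2: ok.
cccb: 4b undefined. 4b->0: no, cccb/abcb meet in 0. 4b->1: no, cccb/a meet in 1. 4b->2: ok.
All examples now run through 5 states with every (state, symbol) defined. Accept strings end in {2,3}, Reject strings end in {0,1,4}; accept={2,3}.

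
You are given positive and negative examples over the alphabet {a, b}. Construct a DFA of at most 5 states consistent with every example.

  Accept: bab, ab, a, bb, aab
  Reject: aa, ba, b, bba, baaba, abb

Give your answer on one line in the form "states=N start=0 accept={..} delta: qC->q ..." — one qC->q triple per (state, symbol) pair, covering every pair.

State merging on the prefix tree: take the shortest (then alphabetical) example prefix whose next move is undefined and point that move at state 0, else 1, else 2, ...; a target is out if some Accept/Reject pair would then sit in one state with the same input left (inseparable). If every existing state is out, open a new one.
a: 0a undefined. 0a->0: no, ab/b meet in 0 with "b" left. Open state 1: 0a->1.
b: 0b undefined. 0b->0: no, a/ba meet in 1. 0b->1: no, a/b meet in 1. Open state 2: 0b->2.
aa: 1a undefined. 1a->0: no, aab/b meet in 2. 1a->1: no, a/aa meet in 1. 1a->2: ok.
ab: 1b undefined. 1b->0: ok.
ba: 2a undefined. 2a->0: no, bab/aa meet in 2. 2a->1: no, a/ba meet in 1. 2a->2: ok.
bb: 2b undefined. 2b->0: no, a/bba meet in 1. 2b->1: ok.
All examples now run through 3 states with every (state, symbol) defined. Accept strings end in {0,1}, Reject strings end in {2}; accept={0,1}.

states=3 start=0 accept={0,1} delta: 0a->1 0b->2 1a->2 1b->0 2a->2 2b->1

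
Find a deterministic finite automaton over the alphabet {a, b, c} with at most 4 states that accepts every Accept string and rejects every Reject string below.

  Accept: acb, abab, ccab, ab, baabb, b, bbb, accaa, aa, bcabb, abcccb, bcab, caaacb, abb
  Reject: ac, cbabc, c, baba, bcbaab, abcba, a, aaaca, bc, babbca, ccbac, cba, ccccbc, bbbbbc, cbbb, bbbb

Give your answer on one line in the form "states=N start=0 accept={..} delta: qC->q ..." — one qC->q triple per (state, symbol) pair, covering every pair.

states=4 start=0 accept={0,2} delta: 0a->1 0b->2 0c->1 1a->0 1b->0 1c->3 2a->2 2b->3 2c->3 3a->1 3b->2 3c->0

State merging on the prefix tree: take the shortest (then alphabetical) example prefix whose next move is undefined and point that move at state 0, else 1, else 2, ...; a target is out if some Accept/Reject pair would then sit in one state with the same input left (inseparable). If every existing state is out, open a new one.
a: 0a undefined. 0a->0: no, aa/a meet in 0. Open state 1: 0a->1.
b: 0b undefined. 0b->0: no, b/bbbb meet in 0. 0b->1: no, b/a meet in 1. Open state 2: 0b->2.
c: 0c undefined. 0c->0: no, bbb/cbbb meet in 2 with "bb" left. 0c->1: ok.
aa: 1a undefined. 1a->0: ok.
ab: 1b undefined. 1b->0: ok.
ac: 1c undefined. 1c->0: no, abab/ac meet in 0. 1c->1: no, acb/aaaca meet in 0. 1c->2: no, acb/cbbb meet in 2 with "b" left. Open state 3: 1c->3.
ba: 2a undefined. 2a->0: no, abab/baba meet in 0. 2a->1: no, baabb/cbbb meet in 2 with "b" left. 2a->2: ok.
bb: 2b undefined. 2b->0: no, abab/cbbb meet in 0. 2b->1: no, abab/baba meet in 0. 2b->2: no, baabb/baba meet in 2. 2b->3: ok.
bc: 2c undefined. 2c->0: no, abab/bc meet in 0. 2c->1: no, b/bcbaab meet in 2. 2c->2: no, b/bc meet in 2. 2c->3: ok.
acb: 3b undefined. 3b->0: no, acb/babbca meet in 0. 3b->1: no, acb/cbabc meet in 1. 3b->2: ok.
acc: 3c undefined. 3c->0: ok.
bca: 3a undefined. 3a->0: no, abab/baba meet in 0. 3a->1: ok.
All examples now run through 4 states with every (state, symbol) defined. Accept strings end in {0,2}, Reject strings end in {1,3}; accept={0,2}.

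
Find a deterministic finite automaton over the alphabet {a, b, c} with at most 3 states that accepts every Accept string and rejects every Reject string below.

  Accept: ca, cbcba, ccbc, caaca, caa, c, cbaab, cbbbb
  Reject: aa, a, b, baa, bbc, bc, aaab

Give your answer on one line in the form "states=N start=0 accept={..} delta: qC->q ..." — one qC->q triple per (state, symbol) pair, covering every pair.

State merging on the prefix tree: take the shortest (then alphabetical) example prefix whose next move is undefined and point that move at state 0, else 1, else 2, ...; a target is out if some Accept/Reject pair would then sit in one state with the same input left (inseparable). If every existing state is out, open a new one.
a: 0a undefined. 0a->0: ok.
b: 0b undefined. 0b->0: no, c/bbc meet in 0 with "c" left. Open state 1: 0b->1.
c: 0c undefined. 0c->0: no, ca/aa meet in 0. 0c->1: no, caa/baa meet in 1 with "aa" left. Open state 2: 0c->2.
ba: 1a undefined. 1a->0: ok.
bb: 1b undefined. 1b->0: no, c/bbc meet in 2. 1b->1: ok.
bc: 1c undefined. 1c->0: ok.
ca: 2a undefined. 2a->0: no, ca/aa meet in 0. 2a->1: no, ca/b meet in 1. 2a->2: ok.
cb: 2b undefined. 2b->0: no, cbcba/aa meet in 0. 2b->1: no, cbcba/aa meet in 0. 2b->2: ok.
cc: 2c undefined. 2c->0: no, cbcba/aa meet in 0. 2c->1: no, cbcba/aa meet in 0. 2c->2: ok.
All examples now run through 3 states with every (state, symbol) defined. Accept strings end in {2}, Reject strings end in {0,1}; accept={2}.

states=3 start=0 accept={2} delta: 0a->0 0b->1 0c->2 1a->0 1b->1 1c->0 2a->2 2b->2 2c->2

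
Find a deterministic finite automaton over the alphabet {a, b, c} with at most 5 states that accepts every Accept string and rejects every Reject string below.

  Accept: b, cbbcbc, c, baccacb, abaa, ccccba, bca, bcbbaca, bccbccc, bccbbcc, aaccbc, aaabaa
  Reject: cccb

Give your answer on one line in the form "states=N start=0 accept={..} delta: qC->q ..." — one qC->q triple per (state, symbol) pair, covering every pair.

states=4 start=0 accept={0,1,2} delta: 0a->0 0b->0 0c->1 1a->0 1b->0 1c->2 2a->0 2b->3 2c->2 3a->0 3b->0 3c->0

Grow the machine one transition at a time. Run the examples from 0; the earliest place one falls off (shortest prefix, ties alphabetical) gets sent to the lowest-numbered state that keeps every Accept/Reject pair distinguishable — a pair clashes when both reach the same state with identical unread suffix — and to a fresh state only if none does.
a: 0a undefined. 0a->0: ok.
b: 0b undefined. 0b->0: ok.
c: 0c undefined. 0c->0: no, b/cccb meet in 0. Open state 1: 0c->1.
cb: 1b undefined. 1b->0: ok.
cc: 1c undefined. 1c->0: no, b/cccb meet in 0. 1c->1: no, b/cccb meet in 0. Open state 2: 1c->2.
bca: 1a undefined. 1a->0: ok.
ccc: 2c undefined. 2c->0: no, b/cccb meet in 0. 2c->1: no, b/cccb meet in 0. 2c->2: ok.
bccb: 2b undefined. 2b->0: no, b/cccb meet in 0. 2b->1: no, cbbcbc/cccb meet in 1. 2b->2: no, bccbccc/cccb meet in 2. Open state 3: 2b->3.
bacca: 2a undefined. 2a->0: ok.
bccbb: 3b undefined. 3b->0: ok.
bccbc: 3c undefined. 3c->0: ok.
ccccba: 3a undefined. 3a->0: ok.
All examples now run through 4 states with every (state, symbol) defined. Accept strings end in {0,1,2}, Reject strings end in {3}; accept={0,1,2}.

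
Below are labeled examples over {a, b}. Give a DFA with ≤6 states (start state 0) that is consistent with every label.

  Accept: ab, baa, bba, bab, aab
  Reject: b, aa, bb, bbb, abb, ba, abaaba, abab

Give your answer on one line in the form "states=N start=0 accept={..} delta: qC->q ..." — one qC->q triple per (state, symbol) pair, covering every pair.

states=6 start=0 accept={3} delta: 0a->1 0b->2 1a->1 1b->3 2a->4 2b->5 3a->0 3b->0 4a->3 4b->3 5a->3 5b->0

Grow the machine one transition at a time. Run the examples from 0; the earliest place one falls off (shortest prefix, ties alphabetical) gets sent to the lowest-numbered state that keeps every Accept/Reject pair distinguishable — a pair clashes when both reach the same state with identical unread suffix — and to a fresh state only if none does.
a: 0a undefined. 0a->0: no, ab/b meet in 0 with "b" left. Open state 1: 0a->1.
b: 0b undefined. 0b->0: no, baa/aa meet in 1 with "a" left. 0b->1: no, ab/bb meet in 1 with "b" left. Open state 2: 0b->2.
aa: 1a undefined. 1a->0: no, aab/b meet in 2. 1a->1: ok.
ab: 1b undefined. 1b->0: no, ab/abab meet in 0. 1b->1: no, ab/aa meet in 1. 1b->2: no, ab/b meet in 2. Open state 3: 1b->3.
ba: 2a undefined. 2a->0: no, baa/aa meet in 1. 2a->1: no, baa/aa meet in 1. 2a->2: no, baa/b meet in 2. 2a->3: no, ab/ba meet in 3. Open state 4: 2a->4.
bb: 2b undefined. 2b->0: no, bba/aa meet in 1. 2b->1: no, ab/bbb meet in 3. 2b->2: no, bba/ba meet in 4. 2b->3: no, ab/bb meet in 3. 2b->4: no, bab/bbb meet in 4 with "b" left. Open state 5: 2b->5.
aba: 3a undefined. 3a->0: ok.
abb: 3b undefined. 3b->0: ok.
baa: 4a undefined. 4a->0: no, baa/abb meet in 0. 4a->1: no, baa/aa meet in 1. 4a->2: no, baa/b meet in 2. 4a->3: ok.
bab: 4b undefined. 4b->0: no, bab/abb meet in 0. 4b->1: no, bab/aa meet in 1. 4b->2: no, bab/b meet in 2. 4b->3: ok.
bba: 5a undefined. 5a->0: no, bba/abb meet in 0. 5a->1: no, bba/aa meet in 1. 5a->2: no, bba/b meet in 2. 5a->3: ok.
bbb: 5b undefined. 5b->0: ok.
All examples now run through 6 states with every (state, symbol) defined. Accept strings end in {3}, Reject strings end in {0,1,2,4,5}; accept={3}.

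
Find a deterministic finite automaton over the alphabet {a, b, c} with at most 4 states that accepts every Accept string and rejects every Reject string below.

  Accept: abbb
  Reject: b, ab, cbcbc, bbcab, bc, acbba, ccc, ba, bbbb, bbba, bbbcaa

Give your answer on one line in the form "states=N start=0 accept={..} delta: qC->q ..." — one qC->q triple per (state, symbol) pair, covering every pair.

State merging on the prefix tree: take the shortest (then alphabetical) example prefix whose next move is undefined and point that move at state 0, else 1, else 2, ...; a target is out if some Accept/Reject pair would then sit in one state with the same input left (inseparable). If every existing state is out, open a new one.
a: 0a undefined. 0a->0: ok.
b: 0b undefined. 0b->0: no, abbb/b meet in 0. Open state 1: 0b->1.
c: 0c undefined. 0c->0: ok.
ba: 1a undefined. 1a->0: ok.
bb: 1b undefined. 1b->0: no, abbb/b meet in 1. 1b->1: no, abbb/b meet in 1. Open state 2: 1b->2.
bc: 1c undefined. 1c->0: ok.
bbb: 2b undefined. 2b->0: no, abbb/cbcbc meet in 0. 2b->1: no, abbb/b meet in 1. 2b->2: no, abbb/bbbb meet in 2. Open state 3: 2b->3.
bbc: 2c undefined. 2c->0: ok.
bbba: 3a undefined. 3a->0: ok.
bbbb: 3b undefined. 3b->0: ok.
bbbc: 3c undefined. 3c->0: ok.
acbba: 2a undefined. 2a->0: ok.
All examples now run through 4 states with every (state, symbol) defined. Accept strings end in {3}, Reject strings end in {0,1}; accept={3}.

states=4 start=0 accept={3} delta: 0a->0 0b->1 0c->0 1a->0 1b->2 1c->0 2a->0 2b->3 2c->0 3a->0 3b->0 3c->0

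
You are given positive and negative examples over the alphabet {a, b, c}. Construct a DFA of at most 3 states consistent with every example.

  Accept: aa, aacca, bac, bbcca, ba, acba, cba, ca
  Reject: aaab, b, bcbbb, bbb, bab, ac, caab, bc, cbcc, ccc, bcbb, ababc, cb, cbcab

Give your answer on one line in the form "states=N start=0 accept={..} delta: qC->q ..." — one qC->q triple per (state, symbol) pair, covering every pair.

Fold the examples into a partial DFA from state 0: repeatedly fix the first undefined (state, symbol) met by the shortest-then-alphabetical prefix, trying targets in increasing order and rejecting any under which an Accept and a Reject string meet in one state with the same remainder; add a state when all current targets are rejected. Accepting states are where Accept strings end.
a: 0a undefined. 0a->0: ok.
b: 0b undefined. 0b->0: no, aa/aaab meet in 0. Open state 1: 0b->1.
c: 0c undefined. 0c->0: no, aa/ac meet in 0. 0c->1: ok.
ba: 1a undefined. 1a->0: no, bac/aaab meet in 1. 1a->1: no, bac/bc meet in 1 with "c" left. Open state 2: 1a->2.
bb: 1b undefined. 1b->0: no, aa/cb meet in 0. 1b->1: ok.
bc: 1c undefined. 1c->0: no, aa/bc meet in 0. 1c->1: ok.
bab: 2b undefined. 2b->0: no, aa/bab meet in 0. 2b->1: ok.
bac: 2c undefined. 2c->0: ok.
caa: 2a undefined. 2a->0: ok.
All examples now run through 3 states with every (state, symbol) defined. Accept strings end in {0,2}, Reject strings end in {1}; accept={0,2}.

states=3 start=0 accept={0,2} delta: 0a->0 0b->1 0c->1 1a->2 1b->1 1c->1 2a->0 2b->1 2c->0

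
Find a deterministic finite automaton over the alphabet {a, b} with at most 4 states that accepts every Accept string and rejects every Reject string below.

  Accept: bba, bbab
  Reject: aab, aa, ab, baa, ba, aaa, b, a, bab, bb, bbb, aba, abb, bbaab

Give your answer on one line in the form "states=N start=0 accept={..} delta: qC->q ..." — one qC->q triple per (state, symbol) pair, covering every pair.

Fold the examples into a partial DFA from state 0: repeatedly fix the first undefined (state, symbol) met by the shortest-then-alphabetical prefix, trying targets in increasing order and rejecting any under which an Accept and a Reject string meet in one state with the same remainder; add a state when all current targets are rejected. Accepting states are where Accept strings end.
a: 0a undefined. 0a->0: ok.
b: 0b undefined. 0b->0: no, bba/aab meet in 0. Open state 1: 0b->1.
ba: 1a undefined. 1a->0: ok.
bb: 1b undefined. 1b->0: no, bba/aa meet in 0. 1b->1: no, bba/aa meet in 0. Open state 2: 1b->2.
bba: 2a undefined. 2a->0: no, bba/aa meet in 0. 2a->1: no, bba/aab meet in 1. 2a->2: no, bba/bb meet in 2. Open state 3: 2a->3.
bbb: 2b undefined. 2b->0: ok.
bbaa: 3a undefined. 3a->0: ok.
bbab: 3b undefined. 3b->0: no, bbab/aa meet in 0. 3b->1: no, bbab/aab meet in 1. 3b->2: no, bbab/bb meet in 2. 3b->3: ok.
All examples now run through 4 states with every (state, symbol) defined. Accept strings end in {3}, Reject strings end in {0,1,2}; accept={3}.

states=4 start=0 accept={3} delta: 0a->0 0b->1 1a->0 1b->2 2a->3 2b->0 3a->0 3b->3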